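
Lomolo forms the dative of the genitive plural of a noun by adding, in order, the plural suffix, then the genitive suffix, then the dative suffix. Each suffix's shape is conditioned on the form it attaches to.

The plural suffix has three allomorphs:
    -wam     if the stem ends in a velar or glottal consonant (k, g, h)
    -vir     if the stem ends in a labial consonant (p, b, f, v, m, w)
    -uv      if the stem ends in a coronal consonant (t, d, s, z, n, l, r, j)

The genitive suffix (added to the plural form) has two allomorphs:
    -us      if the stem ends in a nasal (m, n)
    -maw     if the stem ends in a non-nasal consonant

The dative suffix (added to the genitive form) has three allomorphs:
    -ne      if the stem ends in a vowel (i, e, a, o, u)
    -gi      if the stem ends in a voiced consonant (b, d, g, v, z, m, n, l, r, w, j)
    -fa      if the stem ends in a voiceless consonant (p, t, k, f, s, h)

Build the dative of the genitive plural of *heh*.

*heh* — final consonant /h/ (velar/glottal) → -wam → *hehwam*.
The plural form *hehwam* — final consonant /m/ (a nasal) → -us → *hehwamus*.
The final sound of the genitive form *hehwamus* is /s/, which is a voiceless consonant, so the dative suffix is -fa, giving *hehwamusfa*.

hehwamusfa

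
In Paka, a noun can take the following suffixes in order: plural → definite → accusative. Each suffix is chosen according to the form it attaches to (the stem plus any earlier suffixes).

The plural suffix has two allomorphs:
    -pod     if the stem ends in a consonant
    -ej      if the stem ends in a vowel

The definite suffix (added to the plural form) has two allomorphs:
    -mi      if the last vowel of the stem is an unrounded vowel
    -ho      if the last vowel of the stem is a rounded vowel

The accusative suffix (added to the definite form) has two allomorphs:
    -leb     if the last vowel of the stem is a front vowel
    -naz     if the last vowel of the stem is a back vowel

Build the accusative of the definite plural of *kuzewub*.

kuzewubpodhonaz

*kuzewub* — final sound /b/ (a consonant) → -pod → *kuzewubpod*.
Since the last vowel of the plural form *kuzewubpod* is /o/ (a rounded vowel), it takes -ho, giving *kuzewubpodho*.
Since the last vowel of the definite form *kuzewubpodho* is /o/ (a back vowel), it takes -naz, giving *kuzewubpodhonaz*.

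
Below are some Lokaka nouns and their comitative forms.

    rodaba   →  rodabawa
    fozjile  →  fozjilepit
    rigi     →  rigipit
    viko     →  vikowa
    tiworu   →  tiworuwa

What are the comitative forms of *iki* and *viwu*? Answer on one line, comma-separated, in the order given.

The alternation tracks the last vowel of the stem — -pit when the last vowel of the stem is a front vowel (*fozjile*, *rigi*); -wa when the last vowel of the stem is a back vowel (*rodaba*, *viko*, *tiworu*).
Since the last vowel of *iki* is /i/ (a front vowel), it takes -pit, giving *ikipit*.
The last vowel of *viwu* is /u/, which is a back vowel, so the suffix is -wa, giving *viwuwa*.

ikipit, viwuwa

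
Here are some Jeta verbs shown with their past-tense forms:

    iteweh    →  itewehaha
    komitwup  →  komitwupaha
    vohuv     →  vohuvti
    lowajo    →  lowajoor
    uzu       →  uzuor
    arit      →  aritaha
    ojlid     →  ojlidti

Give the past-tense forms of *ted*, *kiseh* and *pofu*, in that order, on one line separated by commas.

The alternation tracks the final sound of the stem — -aha when the stem ends in a voiceless consonant (*iteweh*, *komitwup*, *arit*); -ti when the stem ends in a voiced consonant (*vohuv*, *ojlid*); -or when the stem ends in a vowel (*lowajo*, *uzu*).
Since the final sound of *ted* is /d/ (a voiced consonant), it takes -ti, giving *tedti*.
*kiseh*: final sound = /h/, a voiceless consonant → -aha → *kisehaha*.
*pofu*: final sound = /u/, a vowel → -or → *pofuor*.

tedti, kisehaha, pofuor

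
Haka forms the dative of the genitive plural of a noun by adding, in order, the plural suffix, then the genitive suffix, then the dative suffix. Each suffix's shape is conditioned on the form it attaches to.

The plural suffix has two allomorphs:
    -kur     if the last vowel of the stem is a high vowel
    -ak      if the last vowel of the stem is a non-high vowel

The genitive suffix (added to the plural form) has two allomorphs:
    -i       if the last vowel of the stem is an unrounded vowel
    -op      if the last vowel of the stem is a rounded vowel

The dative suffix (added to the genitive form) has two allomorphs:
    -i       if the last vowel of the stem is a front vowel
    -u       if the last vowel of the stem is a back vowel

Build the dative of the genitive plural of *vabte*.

The last vowel of *vabte* is /e/, which is a non-high vowel, so the plural suffix is -ak, giving *vabteak*.
The last vowel of the plural form *vabteak* is /a/, which is an unrounded vowel, so the genitive suffix is -i, giving *vabteaki*.
The genitive form *vabteaki* — last vowel /i/ (a front vowel) → -i → *vabteakii*.

vabteakii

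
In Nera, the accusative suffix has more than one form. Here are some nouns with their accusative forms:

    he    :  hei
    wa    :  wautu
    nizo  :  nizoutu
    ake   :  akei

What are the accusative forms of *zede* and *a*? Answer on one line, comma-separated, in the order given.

zedei, autu

The alternation tracks the last vowel of the stem — -i when the last vowel of the stem is a front vowel (*he*, *ake*); -utu when the last vowel of the stem is a back vowel (*wa*, *nizo*).
Since the last vowel of *zede* is /e/ (a front vowel), it takes -i, giving *zedei*.
The last vowel of *a* is /a/, which is a back vowel, so the suffix is -utu, giving *autu*.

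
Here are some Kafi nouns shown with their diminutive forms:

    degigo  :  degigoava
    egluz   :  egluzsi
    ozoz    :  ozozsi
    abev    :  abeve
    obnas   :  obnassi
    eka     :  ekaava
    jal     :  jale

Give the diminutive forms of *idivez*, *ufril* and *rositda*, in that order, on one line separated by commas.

idivezsi, ufrile, rositdaava

Looking at the final sound of each stem: -si when the stem ends in a sibilant (*egluz*, *ozoz*, *obnas*); -e when the stem ends in a non-sibilant consonant (*abev*, *jal*); -ava when the stem ends in a vowel (*degigo*, *eka*).
*idivez* — final sound /z/ (a sibilant) → -si → *idivezsi*.
*ufril*: final sound = /l/, a non-sibilant consonant → -e → *ufrile*.
Since the final sound of *rositda* is /a/ (a vowel), it takes -ava, giving *rositdaava*.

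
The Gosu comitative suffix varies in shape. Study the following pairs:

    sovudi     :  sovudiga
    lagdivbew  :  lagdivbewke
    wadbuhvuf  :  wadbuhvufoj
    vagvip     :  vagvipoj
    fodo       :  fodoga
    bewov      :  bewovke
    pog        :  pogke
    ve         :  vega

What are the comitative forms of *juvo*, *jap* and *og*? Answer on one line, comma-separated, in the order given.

The alternation tracks the final sound of the stem — -oj when the stem ends in a voiceless consonant (*wadbuhvuf*, *vagvip*); -ke when the stem ends in a voiced consonant (*lagdivbew*, *bewov*, *pog*); -ga when the stem ends in a vowel (*sovudi*, *fodo*, *ve*).
The final sound of *juvo* is /o/, which is a vowel, so the suffix is -ga, giving *juvoga*.
*jap*: final sound = /p/, a voiceless consonant → -oj → *japoj*.
*og* — final sound /g/ (a voiced consonant) → -ke → *ogke*.

juvoga, japoj, ogke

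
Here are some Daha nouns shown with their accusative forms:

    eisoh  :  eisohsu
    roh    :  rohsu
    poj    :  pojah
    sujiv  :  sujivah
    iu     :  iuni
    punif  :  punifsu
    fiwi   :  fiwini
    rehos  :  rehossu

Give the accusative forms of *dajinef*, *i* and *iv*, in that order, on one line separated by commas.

dajinefsu, ini, ivah

The suffix is conditioned by the final sound: -su when the stem ends in a voiceless consonant (*eisoh*, *roh*, *punif*, *rehos*); -ah when the stem ends in a voiced consonant (*poj*, *sujiv*); -ni when the stem ends in a vowel (*iu*, *fiwi*).
The final sound of *dajinef* is /f/, which is a voiceless consonant, so the suffix is -su, giving *dajinefsu*.
The final sound of *i* is /i/, which is a vowel, so the suffix is -ni, giving *ini*.
*iv*: final sound = /v/, a voiced consonant → -ah → *ivah*.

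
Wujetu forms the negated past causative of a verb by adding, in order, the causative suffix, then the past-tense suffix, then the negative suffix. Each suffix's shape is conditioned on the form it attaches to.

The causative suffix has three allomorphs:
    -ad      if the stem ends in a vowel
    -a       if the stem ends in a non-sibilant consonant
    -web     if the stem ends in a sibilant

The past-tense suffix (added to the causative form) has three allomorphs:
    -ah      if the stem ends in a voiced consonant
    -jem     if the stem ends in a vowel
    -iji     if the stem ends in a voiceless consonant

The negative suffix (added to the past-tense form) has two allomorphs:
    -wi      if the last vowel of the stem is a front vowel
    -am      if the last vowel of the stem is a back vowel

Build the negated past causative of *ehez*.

The final sound of *ehez* is /z/, which is a sibilant, so the causative suffix is -web, giving *ehezweb*.
Since the final sound of the causative form *ehezweb* is /b/ (a voiced consonant), it takes -ah, giving *ehezwebah*.
The past-tense form *ehezwebah* — last vowel /a/ (a back vowel) → -am → *ehezwebaham*.

ehezwebaham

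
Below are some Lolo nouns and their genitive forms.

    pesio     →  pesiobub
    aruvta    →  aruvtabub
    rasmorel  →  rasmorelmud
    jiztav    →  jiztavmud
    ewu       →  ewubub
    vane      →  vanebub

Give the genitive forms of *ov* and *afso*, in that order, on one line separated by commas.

Looking at the final sound of each stem: -mud when the stem ends in a consonant (*rasmorel*, *jiztav*); -bub when the stem ends in a vowel (*pesio*, *aruvta*, *ewu*, *vane*).
*ov* — final sound /v/ (a consonant) → -mud → *ovmud*.
*afso*: final sound = /o/, a vowel → -bub → *afsobub*.

ovmud, afsobub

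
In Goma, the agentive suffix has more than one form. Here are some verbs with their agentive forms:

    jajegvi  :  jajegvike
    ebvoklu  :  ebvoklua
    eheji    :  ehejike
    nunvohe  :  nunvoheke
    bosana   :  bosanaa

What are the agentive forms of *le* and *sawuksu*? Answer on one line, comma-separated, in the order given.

The pattern is front/back vowel harmony: -ke when the last vowel of the stem is a front vowel (*jajegvi*, *eheji*, *nunvohe*); -a when the last vowel of the stem is a back vowel (*ebvoklu*, *bosana*).
Since the last vowel of *le* is /e/ (a front vowel), it takes -ke, giving *leke*.
*sawuksu*: last vowel = /u/, a back vowel → -a → *sawuksua*.

leke, sawuksua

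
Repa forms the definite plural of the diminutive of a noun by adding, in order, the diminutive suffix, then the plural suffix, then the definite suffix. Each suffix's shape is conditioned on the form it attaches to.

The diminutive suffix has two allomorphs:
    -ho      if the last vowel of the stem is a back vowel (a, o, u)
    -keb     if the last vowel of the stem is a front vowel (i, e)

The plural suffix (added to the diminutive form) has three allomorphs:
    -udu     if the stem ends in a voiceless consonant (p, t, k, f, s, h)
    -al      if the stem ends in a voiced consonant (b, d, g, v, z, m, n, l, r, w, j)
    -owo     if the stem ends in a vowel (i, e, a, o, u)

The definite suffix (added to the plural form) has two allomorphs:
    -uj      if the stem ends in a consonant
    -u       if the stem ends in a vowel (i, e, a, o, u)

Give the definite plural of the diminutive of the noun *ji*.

jikebaluj

The last vowel of *ji* is /i/, which is a front vowel, so the diminutive suffix is -keb, giving *jikeb*.
The diminutive form *jikeb*: final sound = /b/, a voiced consonant → -al → *jikebal*.
The plural form *jikebal* — final sound /l/ (a consonant) → -uj → *jikebaluj*.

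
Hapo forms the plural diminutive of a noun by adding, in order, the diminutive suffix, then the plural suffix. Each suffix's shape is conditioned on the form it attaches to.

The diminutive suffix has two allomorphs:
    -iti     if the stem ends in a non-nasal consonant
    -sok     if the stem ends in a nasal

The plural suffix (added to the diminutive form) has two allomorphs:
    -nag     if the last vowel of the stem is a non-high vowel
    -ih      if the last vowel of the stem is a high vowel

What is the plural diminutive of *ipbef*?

ipbefitiih

The final consonant of *ipbef* is /f/, which is non-nasal, so the diminutive suffix is -iti, giving *ipbefiti*.
The last vowel of the diminutive form *ipbefiti* is /i/, which is a high vowel, so the plural suffix is -ih, giving *ipbefitiih*.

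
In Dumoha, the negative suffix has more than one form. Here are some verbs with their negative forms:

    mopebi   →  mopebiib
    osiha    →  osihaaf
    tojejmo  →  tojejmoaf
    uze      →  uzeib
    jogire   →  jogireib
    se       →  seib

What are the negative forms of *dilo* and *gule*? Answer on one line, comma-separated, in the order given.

diloaf, guleib

Looking at the last vowel of each stem: -ib when the last vowel of the stem is a front vowel (*mopebi*, *uze*, *jogire*, *se*); -af when the last vowel of the stem is a back vowel (*osiha*, *tojejmo*).
The last vowel of *dilo* is /o/, which is a back vowel, so the suffix is -af, giving *diloaf*.
*gule* — last vowel /e/ (a front vowel) → -ib → *guleib*.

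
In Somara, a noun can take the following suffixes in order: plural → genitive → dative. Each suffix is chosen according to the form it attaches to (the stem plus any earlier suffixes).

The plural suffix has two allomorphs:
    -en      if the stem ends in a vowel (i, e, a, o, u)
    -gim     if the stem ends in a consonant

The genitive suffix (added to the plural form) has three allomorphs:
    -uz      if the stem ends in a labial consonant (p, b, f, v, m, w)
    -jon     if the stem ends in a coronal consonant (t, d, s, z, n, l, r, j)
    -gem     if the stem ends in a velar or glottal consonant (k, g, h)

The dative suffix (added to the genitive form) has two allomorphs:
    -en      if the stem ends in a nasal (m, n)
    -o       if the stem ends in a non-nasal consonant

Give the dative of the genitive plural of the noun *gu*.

Since the final sound of *gu* is /u/ (a vowel), it takes -en, giving *guen*.
The final consonant of the plural form *guen* is /n/, which is coronal, so the genitive suffix is -jon, giving *guenjon*.
The genitive form *guenjon*: final consonant = /n/, a nasal → -en → *guenjonen*.

guenjonen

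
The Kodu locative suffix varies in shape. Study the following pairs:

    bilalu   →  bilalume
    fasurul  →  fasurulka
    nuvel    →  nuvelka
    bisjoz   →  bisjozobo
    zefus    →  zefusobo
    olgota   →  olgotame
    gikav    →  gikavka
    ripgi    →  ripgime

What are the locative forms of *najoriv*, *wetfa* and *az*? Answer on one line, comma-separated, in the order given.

The pattern is sibilance of the final sound: -obo when the stem ends in a sibilant (*bisjoz*, *zefus*); -ka when the stem ends in a non-sibilant consonant (*fasurul*, *nuvel*, *gikav*); -me when the stem ends in a vowel (*bilalu*, *olgota*, *ripgi*).
The final sound of *najoriv* is /v/, which is a non-sibilant consonant, so the suffix is -ka, giving *najorivka*.
*wetfa* — final sound /a/ (a vowel) → -me → *wetfame*.
Since the final sound of *az* is /z/ (a sibilant), it takes -obo, giving *azobo*.

najorivka, wetfame, azobo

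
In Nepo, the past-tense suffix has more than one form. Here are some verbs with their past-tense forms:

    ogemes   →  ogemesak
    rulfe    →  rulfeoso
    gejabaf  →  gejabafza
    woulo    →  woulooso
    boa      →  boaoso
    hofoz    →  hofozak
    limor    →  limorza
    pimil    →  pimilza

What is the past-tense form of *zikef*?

zikefza

The pattern is sibilance of the final sound: -ak when the stem ends in a sibilant (*ogemes*, *hofoz*); -za when the stem ends in a non-sibilant consonant (*gejabaf*, *limor*, *pimil*); -oso when the stem ends in a vowel (*rulfe*, *woulo*, *boa*).
*zikef*: final sound = /f/, a non-sibilant consonant → -za → *zikefza*.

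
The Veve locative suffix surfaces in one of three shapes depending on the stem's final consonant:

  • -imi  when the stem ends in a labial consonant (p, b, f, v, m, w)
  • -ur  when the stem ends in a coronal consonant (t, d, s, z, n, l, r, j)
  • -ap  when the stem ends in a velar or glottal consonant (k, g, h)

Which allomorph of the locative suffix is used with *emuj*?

-ur

*emuj* — final consonant /j/ (coronal) → -ur.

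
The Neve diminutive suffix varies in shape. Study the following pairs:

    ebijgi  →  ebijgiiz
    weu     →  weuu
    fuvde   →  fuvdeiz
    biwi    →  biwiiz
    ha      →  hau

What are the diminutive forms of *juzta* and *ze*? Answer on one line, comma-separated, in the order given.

juztau, zeiz

Looking at the last vowel of each stem: -iz when the last vowel of the stem is a front vowel (*ebijgi*, *fuvde*, *biwi*); -u when the last vowel of the stem is a back vowel (*weu*, *ha*).
*juzta*: last vowel = /a/, a back vowel → -u → *juztau*.
*ze*: last vowel = /e/, a front vowel → -iz → *zeiz*.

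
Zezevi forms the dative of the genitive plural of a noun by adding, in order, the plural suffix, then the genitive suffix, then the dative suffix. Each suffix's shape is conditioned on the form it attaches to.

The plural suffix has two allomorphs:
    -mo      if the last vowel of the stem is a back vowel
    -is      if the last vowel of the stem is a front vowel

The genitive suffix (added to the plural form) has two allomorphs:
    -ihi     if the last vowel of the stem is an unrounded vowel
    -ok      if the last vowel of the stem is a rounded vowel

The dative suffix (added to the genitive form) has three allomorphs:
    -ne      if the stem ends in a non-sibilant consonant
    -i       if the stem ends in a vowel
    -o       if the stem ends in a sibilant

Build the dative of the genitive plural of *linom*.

linommookne

The last vowel of *linom* is /o/, which is a back vowel, so the plural suffix is -mo, giving *linommo*.
The plural form *linommo*: last vowel = /o/, a rounded vowel → -ok → *linommook*.
The final sound of the genitive form *linommook* is /k/, which is a non-sibilant consonant, so the dative suffix is -ne, giving *linommookne*.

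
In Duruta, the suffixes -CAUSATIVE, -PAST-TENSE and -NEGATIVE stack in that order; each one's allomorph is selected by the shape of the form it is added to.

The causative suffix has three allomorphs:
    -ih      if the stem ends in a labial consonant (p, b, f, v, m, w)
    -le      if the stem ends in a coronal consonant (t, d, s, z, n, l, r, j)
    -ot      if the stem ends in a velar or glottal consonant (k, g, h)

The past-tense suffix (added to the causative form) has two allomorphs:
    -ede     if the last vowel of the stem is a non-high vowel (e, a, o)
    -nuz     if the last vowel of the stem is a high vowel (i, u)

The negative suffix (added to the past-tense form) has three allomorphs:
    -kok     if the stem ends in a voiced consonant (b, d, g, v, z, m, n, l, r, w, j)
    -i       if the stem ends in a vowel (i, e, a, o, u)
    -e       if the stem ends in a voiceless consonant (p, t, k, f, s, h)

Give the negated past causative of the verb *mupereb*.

The final consonant of *mupereb* is /b/, which is labial, so the causative suffix is -ih, giving *muperebih*.
Since the last vowel of the causative form *muperebih* is /i/ (a high vowel), it takes -nuz, giving *muperebihnuz*.
The past-tense form *muperebihnuz*: final sound = /z/, a voiced consonant → -kok → *muperebihnuzkok*.

muperebihnuzkok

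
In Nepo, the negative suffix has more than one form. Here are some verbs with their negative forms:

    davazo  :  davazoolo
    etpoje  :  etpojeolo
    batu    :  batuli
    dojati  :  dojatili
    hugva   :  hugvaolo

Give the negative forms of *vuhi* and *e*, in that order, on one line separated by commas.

vuhili, eolo

The suffix is conditioned by the last vowel: -li when the last vowel of the stem is a high vowel (*batu*, *dojati*); -olo when the last vowel of the stem is a non-high vowel (*davazo*, *etpoje*, *hugva*).
*vuhi*: last vowel = /i/, a high vowel → -li → *vuhili*.
*e* — last vowel /e/ (a non-high vowel) → -olo → *eolo*.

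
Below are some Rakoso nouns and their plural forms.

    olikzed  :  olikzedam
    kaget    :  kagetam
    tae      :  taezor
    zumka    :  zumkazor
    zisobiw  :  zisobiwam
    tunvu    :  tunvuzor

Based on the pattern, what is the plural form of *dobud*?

The alternation tracks the final sound of the stem — -am when the stem ends in a consonant (*olikzed*, *kaget*, *zisobiw*); -zor when the stem ends in a vowel (*tae*, *zumka*, *tunvu*).
Since the final sound of *dobud* is /d/ (a consonant), it takes -am, giving *dobudam*.

dobudam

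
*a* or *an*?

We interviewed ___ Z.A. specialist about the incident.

a

The indefinite article is chosen by the initial *sound* of the following word, not its spelling.
The initialism *Z.A.* is read letter by letter; the first letter, Z, is pronounced /ziː/, which begins with a consonant sound.
So the article is *a*: We interviewed a Z.A. specialist about the incident.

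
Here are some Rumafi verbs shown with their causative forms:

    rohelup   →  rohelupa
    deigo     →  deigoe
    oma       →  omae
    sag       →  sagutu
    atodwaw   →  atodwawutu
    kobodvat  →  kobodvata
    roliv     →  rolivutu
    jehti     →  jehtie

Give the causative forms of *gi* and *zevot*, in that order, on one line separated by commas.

gie, zevota

The alternation tracks the final sound of the stem — -a when the stem ends in a voiceless consonant (*rohelup*, *kobodvat*); -utu when the stem ends in a voiced consonant (*sag*, *atodwaw*, *roliv*); -e when the stem ends in a vowel (*deigo*, *oma*, *jehti*).
*gi* — final sound /i/ (a vowel) → -e → *gie*.
The final sound of *zevot* is /t/, which is a voiceless consonant, so the suffix is -a, giving *zevota*.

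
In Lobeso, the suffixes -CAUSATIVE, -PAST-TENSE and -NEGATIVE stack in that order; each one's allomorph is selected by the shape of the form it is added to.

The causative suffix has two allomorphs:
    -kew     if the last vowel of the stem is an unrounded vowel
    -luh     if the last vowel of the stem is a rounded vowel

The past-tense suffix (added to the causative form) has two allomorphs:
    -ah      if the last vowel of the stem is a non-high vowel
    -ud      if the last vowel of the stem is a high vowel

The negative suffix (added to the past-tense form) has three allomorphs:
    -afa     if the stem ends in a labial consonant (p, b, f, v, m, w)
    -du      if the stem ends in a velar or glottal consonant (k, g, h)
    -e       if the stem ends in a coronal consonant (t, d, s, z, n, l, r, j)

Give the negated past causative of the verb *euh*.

euhluhude

The last vowel of *euh* is /u/, which is a rounded vowel, so the causative suffix is -luh, giving *euhluh*.
The causative form *euhluh* — last vowel /u/ (a high vowel) → -ud → *euhluhud*.
The final consonant of the past-tense form *euhluhud* is /d/, which is coronal, so the negative suffix is -e, giving *euhluhude*.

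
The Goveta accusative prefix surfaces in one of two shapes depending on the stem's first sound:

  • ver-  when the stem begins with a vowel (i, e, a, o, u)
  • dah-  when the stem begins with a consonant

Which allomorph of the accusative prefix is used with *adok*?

ver-

*adok*: first sound = /a/, a vowel → ver-.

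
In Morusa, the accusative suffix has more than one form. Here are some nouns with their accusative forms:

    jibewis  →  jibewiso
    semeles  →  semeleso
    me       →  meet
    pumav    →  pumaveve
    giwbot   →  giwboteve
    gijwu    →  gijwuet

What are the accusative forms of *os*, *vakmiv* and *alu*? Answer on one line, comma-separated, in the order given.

The alternation tracks the final sound of the stem — -o when the stem ends in a sibilant (*jibewis*, *semeles*); -eve when the stem ends in a non-sibilant consonant (*pumav*, *giwbot*); -et when the stem ends in a vowel (*me*, *gijwu*).
*os* — final sound /s/ (a sibilant) → -o → *oso*.
*vakmiv*: final sound = /v/, a non-sibilant consonant → -eve → *vakmiveve*.
*alu* — final sound /u/ (a vowel) → -et → *aluet*.

oso, vakmiveve, aluet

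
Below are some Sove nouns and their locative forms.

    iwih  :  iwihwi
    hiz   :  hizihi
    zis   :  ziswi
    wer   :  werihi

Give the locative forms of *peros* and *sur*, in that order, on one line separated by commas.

peroswi, surihi

The pattern is voicing of the final consonant: -wi when the stem ends in a voiceless consonant (*iwih*, *zis*); -ihi when the stem ends in a voiced consonant (*hiz*, *wer*).
Since the final consonant of *peros* is /s/ (voiceless), it takes -wi, giving *peroswi*.
The final consonant of *sur* is /r/, which is voiced, so the suffix is -ihi, giving *surihi*.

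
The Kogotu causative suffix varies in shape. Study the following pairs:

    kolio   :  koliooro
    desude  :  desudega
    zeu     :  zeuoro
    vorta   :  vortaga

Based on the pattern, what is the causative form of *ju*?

The pattern is rounding harmony: -oro when the last vowel of the stem is a rounded vowel (*kolio*, *zeu*); -ga when the last vowel of the stem is an unrounded vowel (*desude*, *vorta*).
*ju*: last vowel = /u/, a rounded vowel → -oro → *juoro*.

juoro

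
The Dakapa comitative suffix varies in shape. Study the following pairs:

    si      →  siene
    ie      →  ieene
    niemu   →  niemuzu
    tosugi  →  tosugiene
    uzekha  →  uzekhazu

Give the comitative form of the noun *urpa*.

The pattern is front/back vowel harmony: -ene when the last vowel of the stem is a front vowel (*si*, *ie*, *tosugi*); -zu when the last vowel of the stem is a back vowel (*niemu*, *uzekha*).
Since the last vowel of *urpa* is /a/ (a back vowel), it takes -zu, giving *urpazu*.

urpazu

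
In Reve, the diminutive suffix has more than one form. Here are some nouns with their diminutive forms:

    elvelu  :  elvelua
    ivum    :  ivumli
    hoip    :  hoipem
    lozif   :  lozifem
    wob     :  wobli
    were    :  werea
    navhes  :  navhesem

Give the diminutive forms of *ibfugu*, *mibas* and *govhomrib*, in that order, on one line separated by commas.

The alternation tracks the final sound of the stem — -em when the stem ends in a voiceless consonant (*hoip*, *lozif*, *navhes*); -li when the stem ends in a voiced consonant (*ivum*, *wob*); -a when the stem ends in a vowel (*elvelu*, *were*).
*ibfugu* — final sound /u/ (a vowel) → -a → *ibfugua*.
Since the final sound of *mibas* is /s/ (a voiceless consonant), it takes -em, giving *mibasem*.
Since the final sound of *govhomrib* is /b/ (a voiced consonant), it takes -li, giving *govhomribli*.

ibfugua, mibasem, govhomribli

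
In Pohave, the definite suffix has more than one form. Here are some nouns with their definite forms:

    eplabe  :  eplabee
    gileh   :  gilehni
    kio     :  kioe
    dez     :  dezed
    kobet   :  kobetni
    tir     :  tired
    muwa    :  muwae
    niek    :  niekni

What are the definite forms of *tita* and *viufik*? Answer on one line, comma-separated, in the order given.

The suffix is conditioned by the final sound: -ni when the stem ends in a voiceless consonant (*gileh*, *kobet*, *niek*); -ed when the stem ends in a voiced consonant (*dez*, *tir*); -e when the stem ends in a vowel (*eplabe*, *kio*, *muwa*).
Since the final sound of *tita* is /a/ (a vowel), it takes -e, giving *titae*.
The final sound of *viufik* is /k/, which is a voiceless consonant, so the suffix is -ni, giving *viufikni*.

titae, viufikni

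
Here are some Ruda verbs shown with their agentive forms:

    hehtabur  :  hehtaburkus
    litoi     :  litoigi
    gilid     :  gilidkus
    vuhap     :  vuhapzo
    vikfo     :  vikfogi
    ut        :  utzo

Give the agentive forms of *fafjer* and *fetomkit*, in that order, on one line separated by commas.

Looking at the final sound of each stem: -zo when the stem ends in a voiceless consonant (*vuhap*, *ut*); -kus when the stem ends in a voiced consonant (*hehtabur*, *gilid*); -gi when the stem ends in a vowel (*litoi*, *vikfo*).
The final sound of *fafjer* is /r/, which is a voiced consonant, so the suffix is -kus, giving *fafjerkus*.
*fetomkit* — final sound /t/ (a voiceless consonant) → -zo → *fetomkitzo*.

fafjerkus, fetomkitzo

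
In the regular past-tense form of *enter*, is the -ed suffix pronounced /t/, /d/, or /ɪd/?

The stem *enter* ends in a voiced sound other than /d/.
The -ed suffix is realized as /ɪd/ after /t, d/; as /t/ after other voiceless consonants; and as /d/ after other voiced sounds.
So -ed on *enter* is pronounced /d/.

/d/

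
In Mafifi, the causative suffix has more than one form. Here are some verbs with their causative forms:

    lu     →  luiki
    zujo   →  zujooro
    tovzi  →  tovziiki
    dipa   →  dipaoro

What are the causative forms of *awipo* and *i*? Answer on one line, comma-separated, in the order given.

awipooro, iiki

The alternation tracks the last vowel of the stem — -iki when the last vowel of the stem is a high vowel (*lu*, *tovzi*); -oro when the last vowel of the stem is a non-high vowel (*zujo*, *dipa*).
*awipo*: last vowel = /o/, a non-high vowel → -oro → *awipooro*.
The last vowel of *i* is /i/, which is a high vowel, so the suffix is -iki, giving *iiki*.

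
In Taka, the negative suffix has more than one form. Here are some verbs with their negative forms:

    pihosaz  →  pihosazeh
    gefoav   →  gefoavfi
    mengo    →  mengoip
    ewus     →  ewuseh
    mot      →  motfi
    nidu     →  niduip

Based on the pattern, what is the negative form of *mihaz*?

mihazeh

The suffix is conditioned by the final sound: -eh when the stem ends in a sibilant (*pihosaz*, *ewus*); -fi when the stem ends in a non-sibilant consonant (*gefoav*, *mot*); -ip when the stem ends in a vowel (*mengo*, *nidu*).
Since the final sound of *mihaz* is /z/ (a sibilant), it takes -eh, giving *mihazeh*.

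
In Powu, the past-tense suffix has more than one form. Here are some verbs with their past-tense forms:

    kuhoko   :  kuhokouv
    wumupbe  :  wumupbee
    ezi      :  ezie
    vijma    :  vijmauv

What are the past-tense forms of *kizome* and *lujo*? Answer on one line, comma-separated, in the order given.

kizomee, lujouv

The suffix is conditioned by the last vowel: -e when the last vowel of the stem is a front vowel (*wumupbe*, *ezi*); -uv when the last vowel of the stem is a back vowel (*kuhoko*, *vijma*).
*kizome*: last vowel = /e/, a front vowel → -e → *kizomee*.
*lujo*: last vowel = /o/, a back vowel → -uv → *lujouv*.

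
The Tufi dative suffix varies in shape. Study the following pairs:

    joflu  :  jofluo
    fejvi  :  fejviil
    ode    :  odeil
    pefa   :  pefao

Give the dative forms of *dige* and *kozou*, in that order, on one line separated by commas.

The suffix is conditioned by the last vowel: -il when the last vowel of the stem is a front vowel (*fejvi*, *ode*); -o when the last vowel of the stem is a back vowel (*joflu*, *pefa*).
Since the last vowel of *dige* is /e/ (a front vowel), it takes -il, giving *digeil*.
*kozou*: last vowel = /u/, a back vowel → -o → *kozouo*.

digeil, kozouo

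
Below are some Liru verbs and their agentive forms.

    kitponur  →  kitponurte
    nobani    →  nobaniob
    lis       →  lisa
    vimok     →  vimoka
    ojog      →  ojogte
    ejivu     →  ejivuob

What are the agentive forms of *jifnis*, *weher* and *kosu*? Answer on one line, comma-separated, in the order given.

jifnisa, weherte, kosuob

The suffix is conditioned by the final sound: -a when the stem ends in a voiceless consonant (*lis*, *vimok*); -te when the stem ends in a voiced consonant (*kitponur*, *ojog*); -ob when the stem ends in a vowel (*nobani*, *ejivu*).
Since the final sound of *jifnis* is /s/ (a voiceless consonant), it takes -a, giving *jifnisa*.
*weher*: final sound = /r/, a voiced consonant → -te → *weherte*.
Since the final sound of *kosu* is /u/ (a vowel), it takes -ob, giving *kosuob*.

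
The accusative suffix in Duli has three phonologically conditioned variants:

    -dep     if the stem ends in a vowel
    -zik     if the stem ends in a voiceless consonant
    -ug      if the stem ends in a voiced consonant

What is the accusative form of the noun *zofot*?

The final sound of *zofot* is /t/, which is a voiceless consonant, so the suffix is -zik, giving *zofotzik*.

zofotzik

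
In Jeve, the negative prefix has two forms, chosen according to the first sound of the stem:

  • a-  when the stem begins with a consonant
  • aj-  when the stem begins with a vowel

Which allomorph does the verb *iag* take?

aj-

*iag* — first sound /i/ (a vowel) → aj-.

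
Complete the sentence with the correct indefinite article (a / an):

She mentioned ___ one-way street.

The indefinite article is chosen by the initial *sound* of the following word, not its spelling.
*one-way* begins with the sound /wʌ/ (*one* pronounced /wʌn/) — a consonant sound.
So the article is *a*: She mentioned a one-way street.

a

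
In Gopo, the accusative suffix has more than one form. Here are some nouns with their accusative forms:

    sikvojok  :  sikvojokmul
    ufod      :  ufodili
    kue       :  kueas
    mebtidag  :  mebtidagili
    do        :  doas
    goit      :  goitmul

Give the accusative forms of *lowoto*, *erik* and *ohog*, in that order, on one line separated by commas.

lowotoas, erikmul, ohogili

The pattern is voicing of the final sound: -mul when the stem ends in a voiceless consonant (*sikvojok*, *goit*); -ili when the stem ends in a voiced consonant (*ufod*, *mebtidag*); -as when the stem ends in a vowel (*kue*, *do*).
The final sound of *lowoto* is /o/, which is a vowel, so the suffix is -as, giving *lowotoas*.
The final sound of *erik* is /k/, which is a voiceless consonant, so the suffix is -mul, giving *erikmul*.
The final sound of *ohog* is /g/, which is a voiced consonant, so the suffix is -ili, giving *ohogili*.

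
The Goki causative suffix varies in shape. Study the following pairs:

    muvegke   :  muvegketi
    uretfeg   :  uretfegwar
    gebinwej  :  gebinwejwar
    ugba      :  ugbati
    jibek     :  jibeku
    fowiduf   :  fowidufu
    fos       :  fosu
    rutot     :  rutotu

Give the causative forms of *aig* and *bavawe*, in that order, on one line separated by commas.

The alternation tracks the final sound of the stem — -u when the stem ends in a voiceless consonant (*jibek*, *fowiduf*, *fos*, *rutot*); -war when the stem ends in a voiced consonant (*uretfeg*, *gebinwej*); -ti when the stem ends in a vowel (*muvegke*, *ugba*).
The final sound of *aig* is /g/, which is a voiced consonant, so the suffix is -war, giving *aigwar*.
*bavawe*: final sound = /e/, a vowel → -ti → *bavaweti*.

aigwar, bavaweti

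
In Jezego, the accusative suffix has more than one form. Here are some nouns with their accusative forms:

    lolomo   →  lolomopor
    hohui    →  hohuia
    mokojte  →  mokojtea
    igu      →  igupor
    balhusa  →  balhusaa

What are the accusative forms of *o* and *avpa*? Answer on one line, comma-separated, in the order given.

Looking at the last vowel of each stem: -por when the last vowel of the stem is a rounded vowel (*lolomo*, *igu*); -a when the last vowel of the stem is an unrounded vowel (*hohui*, *mokojte*, *balhusa*).
Since the last vowel of *o* is /o/ (a rounded vowel), it takes -por, giving *opor*.
*avpa*: last vowel = /a/, an unrounded vowel → -a → *avpaa*.

opor, avpaa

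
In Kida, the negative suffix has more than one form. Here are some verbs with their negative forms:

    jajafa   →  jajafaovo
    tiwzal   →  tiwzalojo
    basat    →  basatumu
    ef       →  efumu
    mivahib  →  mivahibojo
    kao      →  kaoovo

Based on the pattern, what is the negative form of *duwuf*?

duwufumu

The alternation tracks the final sound of the stem — -umu when the stem ends in a voiceless consonant (*basat*, *ef*); -ojo when the stem ends in a voiced consonant (*tiwzal*, *mivahib*); -ovo when the stem ends in a vowel (*jajafa*, *kao*).
*duwuf* — final sound /f/ (a voiceless consonant) → -umu → *duwufumu*.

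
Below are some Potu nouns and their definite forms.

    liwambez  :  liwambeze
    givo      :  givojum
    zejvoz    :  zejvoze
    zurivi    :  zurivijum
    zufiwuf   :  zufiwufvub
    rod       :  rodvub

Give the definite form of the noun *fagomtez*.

Looking at the final sound of each stem: -e when the stem ends in a sibilant (*liwambez*, *zejvoz*); -vub when the stem ends in a non-sibilant consonant (*zufiwuf*, *rod*); -jum when the stem ends in a vowel (*givo*, *zurivi*).
*fagomtez* — final sound /z/ (a sibilant) → -e → *fagomteze*.

fagomteze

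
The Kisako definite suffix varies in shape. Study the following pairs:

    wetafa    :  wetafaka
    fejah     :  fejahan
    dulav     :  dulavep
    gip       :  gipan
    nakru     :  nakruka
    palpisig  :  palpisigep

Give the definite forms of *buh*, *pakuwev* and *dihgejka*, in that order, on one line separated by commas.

buhan, pakuwevep, dihgejkaka

The suffix is conditioned by the final sound: -an when the stem ends in a voiceless consonant (*fejah*, *gip*); -ep when the stem ends in a voiced consonant (*dulav*, *palpisig*); -ka when the stem ends in a vowel (*wetafa*, *nakru*).
*buh*: final sound = /h/, a voiceless consonant → -an → *buhan*.
The final sound of *pakuwev* is /v/, which is a voiced consonant, so the suffix is -ep, giving *pakuwevep*.
The final sound of *dihgejka* is /a/, which is a vowel, so the suffix is -ka, giving *dihgejkaka*.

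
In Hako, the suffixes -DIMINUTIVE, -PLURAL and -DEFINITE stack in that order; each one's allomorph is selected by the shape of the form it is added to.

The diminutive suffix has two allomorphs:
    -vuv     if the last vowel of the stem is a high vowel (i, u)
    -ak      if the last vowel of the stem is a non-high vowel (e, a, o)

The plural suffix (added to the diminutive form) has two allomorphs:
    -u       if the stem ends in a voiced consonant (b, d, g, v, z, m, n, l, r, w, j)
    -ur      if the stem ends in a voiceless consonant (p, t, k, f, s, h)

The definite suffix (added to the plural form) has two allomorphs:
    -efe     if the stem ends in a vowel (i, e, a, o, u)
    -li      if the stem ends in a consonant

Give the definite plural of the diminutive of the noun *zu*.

Since the last vowel of *zu* is /u/ (a high vowel), it takes -vuv, giving *zuvuv*.
The diminutive form *zuvuv* — final consonant /v/ (voiced) → -u → *zuvuvu*.
The plural form *zuvuvu* — final sound /u/ (a vowel) → -efe → *zuvuvuefe*.

zuvuvuefe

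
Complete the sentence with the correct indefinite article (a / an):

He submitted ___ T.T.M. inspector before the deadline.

The indefinite article is chosen by the initial *sound* of the following word, not its spelling.
The initialism *T.T.M.* is read letter by letter; the first letter, T, is pronounced /tiː/, which begins with a consonant sound.
So the article is *a*: He submitted a T.T.M. inspector before the deadline.

a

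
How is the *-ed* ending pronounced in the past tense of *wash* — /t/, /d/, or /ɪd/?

/t/

The stem *wash* ends in a voiceless consonant other than /t/.
The -ed suffix is realized as /ɪd/ after /t, d/; as /t/ after other voiceless consonants; and as /d/ after other voiced sounds.
So -ed on *wash* is pronounced /t/.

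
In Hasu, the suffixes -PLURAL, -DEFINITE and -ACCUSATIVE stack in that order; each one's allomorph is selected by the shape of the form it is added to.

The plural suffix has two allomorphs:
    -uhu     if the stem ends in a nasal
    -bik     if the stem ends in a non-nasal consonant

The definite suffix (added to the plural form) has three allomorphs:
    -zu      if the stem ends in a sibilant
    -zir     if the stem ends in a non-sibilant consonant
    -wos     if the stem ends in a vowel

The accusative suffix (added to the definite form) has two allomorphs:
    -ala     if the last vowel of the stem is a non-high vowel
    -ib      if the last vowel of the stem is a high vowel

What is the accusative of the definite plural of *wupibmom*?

wupibmomuhuwosala

*wupibmom* — final consonant /m/ (a nasal) → -uhu → *wupibmomuhu*.
The plural form *wupibmomuhu* — final sound /u/ (a vowel) → -wos → *wupibmomuhuwos*.
The definite form *wupibmomuhuwos* — last vowel /o/ (a non-high vowel) → -ala → *wupibmomuhuwosala*.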